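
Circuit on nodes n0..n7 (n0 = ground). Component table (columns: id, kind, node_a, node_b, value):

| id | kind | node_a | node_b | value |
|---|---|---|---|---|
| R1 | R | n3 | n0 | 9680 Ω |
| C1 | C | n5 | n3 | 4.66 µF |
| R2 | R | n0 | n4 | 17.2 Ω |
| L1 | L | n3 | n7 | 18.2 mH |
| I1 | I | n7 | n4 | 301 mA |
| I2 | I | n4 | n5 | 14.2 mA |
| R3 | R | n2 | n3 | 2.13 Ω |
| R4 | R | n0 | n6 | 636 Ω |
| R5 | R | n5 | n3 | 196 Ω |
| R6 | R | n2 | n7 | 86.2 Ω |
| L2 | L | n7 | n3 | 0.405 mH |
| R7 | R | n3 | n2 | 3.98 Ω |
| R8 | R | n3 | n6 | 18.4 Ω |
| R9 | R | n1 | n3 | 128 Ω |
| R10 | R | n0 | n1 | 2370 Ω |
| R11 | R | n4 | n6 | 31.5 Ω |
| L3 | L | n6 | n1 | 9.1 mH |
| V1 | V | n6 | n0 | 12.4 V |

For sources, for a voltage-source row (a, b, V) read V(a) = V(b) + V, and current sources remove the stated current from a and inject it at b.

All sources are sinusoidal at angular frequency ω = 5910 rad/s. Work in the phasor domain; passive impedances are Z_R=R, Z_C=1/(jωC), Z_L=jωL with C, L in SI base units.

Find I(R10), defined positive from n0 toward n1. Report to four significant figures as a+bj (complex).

Element admittances at ω=5910 rad/s:
  Y(R1) = 0.0001033+0.000j S between n3,n0
  Y(C1) = 0.000+0.02754j S between n5,n3
  Y(R2) = 0.05814+0.000j S between n0,n4
  Y(L1) = 0.000-0.009297j S between n3,n7
  I1: injects 0.301 A into n4 (from n7)
  I2: injects 0.0142 A into n5 (from n4)
  Y(R3) = 0.4695+0.000j S between n2,n3
  Y(R4) = 0.001572+0.000j S between n0,n6
  Y(R5) = 0.005102+0.000j S between n5,n3
  Y(R6) = 0.01160+0.000j S between n2,n7
  Y(L2) = 0.000-0.4178j S between n7,n3
  Y(R7) = 0.2513+0.000j S between n3,n2
  Y(R8) = 0.05435+0.000j S between n3,n6
  Y(R9) = 0.007812+0.000j S between n1,n3
  Y(R10) = 0.0004219+0.000j S between n0,n1
  Y(R11) = 0.03175+0.000j S between n4,n6
  Y(L3) = 0.000-0.01859j S between n6,n1
  V1: constraint V(n6)−V(n0) = 12.4
Assemble and solve the 8×8 MNA system:
  V(n1)=11.65-1.931j  V(n2)=7.678-0.2535j  V(n3)=7.679-0.2423j  V(n4)=7.570+0.000j  V(n5)=7.771-0.7408j  V(n6)=12.40+0.000j  V(n7)=7.660-0.9466j
  i(V1)=-0.4653+0.0008400j

-0.004914+0.0008149j A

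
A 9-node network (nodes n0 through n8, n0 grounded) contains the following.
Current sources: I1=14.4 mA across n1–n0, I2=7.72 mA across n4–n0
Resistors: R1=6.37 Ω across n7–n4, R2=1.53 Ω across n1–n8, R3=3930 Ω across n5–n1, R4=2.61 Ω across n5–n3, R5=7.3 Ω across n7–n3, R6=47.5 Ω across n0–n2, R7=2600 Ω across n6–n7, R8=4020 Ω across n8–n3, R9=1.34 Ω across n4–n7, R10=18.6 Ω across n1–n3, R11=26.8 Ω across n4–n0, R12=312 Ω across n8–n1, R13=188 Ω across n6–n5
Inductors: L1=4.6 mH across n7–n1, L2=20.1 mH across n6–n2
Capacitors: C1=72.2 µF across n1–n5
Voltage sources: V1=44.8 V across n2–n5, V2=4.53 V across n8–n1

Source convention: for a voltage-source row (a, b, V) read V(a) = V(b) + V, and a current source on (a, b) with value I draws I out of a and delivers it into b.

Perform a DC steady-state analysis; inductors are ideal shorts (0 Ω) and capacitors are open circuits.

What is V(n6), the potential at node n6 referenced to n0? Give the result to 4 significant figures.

25.15 V

MNA unknowns: 8 node voltages V₁..V_8 plus 4 source currents (L1, L2, V1, V2)
I1: z[1]−=0.0144, z[0]+=0.0144
R1: Y=0.1570 on G[7,4]
R2: Y=0.6536 on G[1,8]
R3: Y=0.0002545 on G[5,1]
R4: Y=0.3831 on G[5,3]
R5: Y=0.1370 on G[7,3]
R6: Y=0.02105 on G[0,2]
R7: Y=0.0003846 on G[6,7]
R8: Y=0.0002488 on G[8,3]
L1: row V7−V1=0, i_L1 at 7,1
R9: Y=0.7463 on G[4,7]
R10: Y=0.05376 on G[1,3]
R11: Y=0.03731 on G[4,0]
I2: z[4]−=0.00772, z[0]+=0.00772
R12: Y=0.003205 on G[8,1]
C1: Y=0.000 on G[1,5]
R13: Y=0.005319 on G[6,5]
L2: row V6−V2=0, i_L2 at 6,2
V1: row V2−V5=44.8, i_V1 at 2,5
V2: row V8−V1=4.53, i_V2 at 8,1
solve → V1=-15.39, V2=25.15, V3=-18.23, V4=-14.78, V5=-19.65, V6=25.15, V7=-15.39, V8=-10.86
aux → i_L1=0.1701, i_L2=-0.2539, i_V1=-0.7834, i_V2=-2.977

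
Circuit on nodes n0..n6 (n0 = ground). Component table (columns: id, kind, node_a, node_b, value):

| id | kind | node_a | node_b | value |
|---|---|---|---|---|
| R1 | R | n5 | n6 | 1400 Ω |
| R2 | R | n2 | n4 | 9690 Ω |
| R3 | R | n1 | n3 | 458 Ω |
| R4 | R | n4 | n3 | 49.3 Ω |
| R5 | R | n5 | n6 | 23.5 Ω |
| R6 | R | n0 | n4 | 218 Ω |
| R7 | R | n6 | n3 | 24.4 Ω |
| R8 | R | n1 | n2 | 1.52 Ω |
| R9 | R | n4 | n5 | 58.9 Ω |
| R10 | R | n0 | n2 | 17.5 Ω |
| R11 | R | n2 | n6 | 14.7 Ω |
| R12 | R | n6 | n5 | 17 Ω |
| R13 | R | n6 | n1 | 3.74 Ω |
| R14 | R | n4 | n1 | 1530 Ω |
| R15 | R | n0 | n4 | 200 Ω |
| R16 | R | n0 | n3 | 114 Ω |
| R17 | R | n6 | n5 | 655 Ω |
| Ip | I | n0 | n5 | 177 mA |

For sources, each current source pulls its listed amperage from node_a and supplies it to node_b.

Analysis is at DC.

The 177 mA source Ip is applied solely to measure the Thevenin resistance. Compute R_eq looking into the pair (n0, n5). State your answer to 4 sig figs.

R_eq = 23.97 Ω

MNA unknowns: 6 node voltages V₁..V_6
R1: Y=0.0007143 on G[5,6]
R2: Y=0.0001032 on G[2,4]
R3: Y=0.002183 on G[1,3]
R4: Y=0.02028 on G[4,3]
R5: Y=0.04255 on G[5,6]
R6: Y=0.004587 on G[0,4]
R7: Y=0.04098 on G[6,3]
R8: Y=0.6579 on G[1,2]
R9: Y=0.01698 on G[4,5]
R10: Y=0.05714 on G[0,2]
R11: Y=0.06803 on G[2,6]
R12: Y=0.05882 on G[6,5]
R13: Y=0.2674 on G[6,1]
R14: Y=0.0006536 on G[4,1]
R15: Y=0.005000 on G[0,4]
R16: Y=0.008772 on G[0,3]
R17: Y=0.001527 on G[6,5]
Ip: z[0]−=0.177, z[5]+=0.177
solve → V1=2.447, V2=2.300, V3=2.389, V4=2.570, V5=4.243, V6=2.809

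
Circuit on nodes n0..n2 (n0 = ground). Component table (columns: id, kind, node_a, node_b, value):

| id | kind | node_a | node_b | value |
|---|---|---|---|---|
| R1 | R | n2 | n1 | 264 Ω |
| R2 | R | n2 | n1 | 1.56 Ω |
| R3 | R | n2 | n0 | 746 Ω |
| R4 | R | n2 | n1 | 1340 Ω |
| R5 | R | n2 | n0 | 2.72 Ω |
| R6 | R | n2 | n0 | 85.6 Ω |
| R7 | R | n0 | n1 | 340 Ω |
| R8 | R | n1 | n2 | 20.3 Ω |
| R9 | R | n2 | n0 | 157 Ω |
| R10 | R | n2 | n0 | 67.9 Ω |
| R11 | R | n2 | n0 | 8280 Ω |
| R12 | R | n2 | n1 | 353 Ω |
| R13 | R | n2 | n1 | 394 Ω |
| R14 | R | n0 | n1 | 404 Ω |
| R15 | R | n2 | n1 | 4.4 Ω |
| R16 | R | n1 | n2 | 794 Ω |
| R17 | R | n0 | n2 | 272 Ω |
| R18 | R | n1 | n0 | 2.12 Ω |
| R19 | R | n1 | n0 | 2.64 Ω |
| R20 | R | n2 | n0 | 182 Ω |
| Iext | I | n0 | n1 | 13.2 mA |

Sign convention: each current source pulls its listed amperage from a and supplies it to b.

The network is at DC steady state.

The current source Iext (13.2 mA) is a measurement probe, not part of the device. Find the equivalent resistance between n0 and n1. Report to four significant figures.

R_eq = 0.8765 Ω

Apply KCL at each of the 2 non-ground nodes and solve the resulting linear system.
Node n1: branches {R1, R2, R4, R7, R8, R12, R13, R14, R15, R16, R18, R19, Iext} → V_1 = 0.01157
Node n2: branches {R1, R2, R3, R4, R5, R6, R8, R9, R10, R11, R12, R13, R15, R16, R17, R20} → V_2 = 0.008020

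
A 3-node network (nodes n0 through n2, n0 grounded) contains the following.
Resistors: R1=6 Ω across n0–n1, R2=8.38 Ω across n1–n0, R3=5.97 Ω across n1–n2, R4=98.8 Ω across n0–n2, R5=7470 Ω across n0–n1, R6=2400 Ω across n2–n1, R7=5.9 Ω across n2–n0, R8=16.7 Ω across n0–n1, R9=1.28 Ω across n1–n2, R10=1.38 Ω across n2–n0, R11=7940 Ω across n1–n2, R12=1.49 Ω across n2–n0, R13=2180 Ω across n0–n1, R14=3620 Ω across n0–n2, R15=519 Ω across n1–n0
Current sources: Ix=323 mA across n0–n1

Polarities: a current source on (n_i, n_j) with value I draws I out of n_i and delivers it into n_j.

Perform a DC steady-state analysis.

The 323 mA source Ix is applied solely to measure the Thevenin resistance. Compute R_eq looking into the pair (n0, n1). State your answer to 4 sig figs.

MNA unknowns: 2 node voltages V₁..V_2
R1: Y=0.1667 on G[0,1]
R2: Y=0.1193 on G[1,0]
R3: Y=0.1675 on G[1,2]
R4: Y=0.01012 on G[0,2]
R5: Y=0.0001339 on G[0,1]
R6: Y=0.0004167 on G[2,1]
R7: Y=0.1695 on G[2,0]
R8: Y=0.05988 on G[0,1]
R9: Y=0.7812 on G[1,2]
R10: Y=0.7246 on G[2,0]
R11: Y=0.0001259 on G[1,2]
R12: Y=0.6711 on G[2,0]
R13: Y=0.0004587 on G[0,1]
R14: Y=0.0002762 on G[0,2]
R15: Y=0.001927 on G[1,0]
Ix: z[0]−=0.323, z[1]+=0.323
solve → V1=0.3433, V2=0.1291

R_eq = 1.063 Ω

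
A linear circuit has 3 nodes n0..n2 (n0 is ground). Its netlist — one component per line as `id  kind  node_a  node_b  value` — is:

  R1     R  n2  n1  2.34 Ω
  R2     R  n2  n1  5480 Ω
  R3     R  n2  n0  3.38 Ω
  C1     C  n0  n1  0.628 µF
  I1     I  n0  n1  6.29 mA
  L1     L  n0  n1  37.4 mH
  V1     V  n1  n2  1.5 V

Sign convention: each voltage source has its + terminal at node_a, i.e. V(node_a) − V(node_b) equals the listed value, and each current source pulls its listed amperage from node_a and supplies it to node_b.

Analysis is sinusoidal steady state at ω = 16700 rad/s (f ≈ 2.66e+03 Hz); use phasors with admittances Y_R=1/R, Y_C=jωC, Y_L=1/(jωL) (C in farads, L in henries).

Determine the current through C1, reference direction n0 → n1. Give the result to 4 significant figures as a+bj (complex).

Apply KCL at each of the 2 non-ground nodes and solve the resulting linear system.
Node n1: branches {R1, R2, C1, I1, L1, V1} → V_1 = 1.520-0.04565j
Node n2: branches {R1, R2, R3, V1} → V_2 = 0.01989-0.04565j
Source currents: i(V1)=-0.6354-0.01351j

-0.0004788-0.01594j A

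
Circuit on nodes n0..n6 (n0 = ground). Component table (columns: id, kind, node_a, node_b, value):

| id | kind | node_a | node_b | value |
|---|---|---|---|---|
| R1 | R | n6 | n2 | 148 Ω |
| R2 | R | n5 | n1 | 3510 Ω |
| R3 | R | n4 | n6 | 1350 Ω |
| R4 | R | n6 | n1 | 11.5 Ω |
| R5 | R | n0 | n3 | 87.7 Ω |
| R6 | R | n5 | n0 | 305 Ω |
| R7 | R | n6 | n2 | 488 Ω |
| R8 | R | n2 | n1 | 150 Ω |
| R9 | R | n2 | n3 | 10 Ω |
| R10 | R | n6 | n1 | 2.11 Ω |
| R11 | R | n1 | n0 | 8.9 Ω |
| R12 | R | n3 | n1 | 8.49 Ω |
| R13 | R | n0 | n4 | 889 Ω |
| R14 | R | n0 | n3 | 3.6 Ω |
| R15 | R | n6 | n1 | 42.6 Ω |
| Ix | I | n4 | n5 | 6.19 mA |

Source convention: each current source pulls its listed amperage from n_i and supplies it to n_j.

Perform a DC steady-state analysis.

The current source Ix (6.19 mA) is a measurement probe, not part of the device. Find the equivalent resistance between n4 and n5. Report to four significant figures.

MNA unknowns: 6 node voltages V₁..V_6
R1: Y=0.006757 on G[6,2]
R2: Y=0.0002849 on G[5,1]
R3: Y=0.0007407 on G[4,6]
R4: Y=0.08696 on G[6,1]
R5: Y=0.01140 on G[0,3]
R6: Y=0.003279 on G[5,0]
R7: Y=0.002049 on G[6,2]
R8: Y=0.006667 on G[2,1]
R9: Y=0.1000 on G[2,3]
R10: Y=0.4739 on G[6,1]
R11: Y=0.1124 on G[1,0]
R12: Y=0.1178 on G[3,1]
R13: Y=0.001125 on G[0,4]
R14: Y=0.2778 on G[0,3]
R15: Y=0.02347 on G[6,1]
Ix: z[4]−=0.00619, z[5]+=0.00619
solve → V1=-0.009541, V2=-0.004230, V3=-0.003051, V4=-3.323, V5=1.736, V6=-0.01360

R_eq = 817.4 Ω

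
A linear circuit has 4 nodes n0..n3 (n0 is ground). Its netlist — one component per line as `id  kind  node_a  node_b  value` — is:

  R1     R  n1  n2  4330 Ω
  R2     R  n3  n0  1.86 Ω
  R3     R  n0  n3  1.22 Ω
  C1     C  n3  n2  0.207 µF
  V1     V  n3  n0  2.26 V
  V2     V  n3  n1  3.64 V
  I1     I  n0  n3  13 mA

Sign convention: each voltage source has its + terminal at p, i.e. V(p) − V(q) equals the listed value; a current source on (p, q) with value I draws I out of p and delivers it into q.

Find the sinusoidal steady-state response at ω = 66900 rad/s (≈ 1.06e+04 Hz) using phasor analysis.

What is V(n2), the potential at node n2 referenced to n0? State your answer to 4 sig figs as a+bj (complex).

2.259+0.06069j V

Element admittances at ω=66900 rad/s:
  Y(R1) = 0.0002309+0.000j S between n1,n2
  Y(R2) = 0.5376+0.000j S between n3,n0
  Y(R3) = 0.8197+0.000j S between n0,n3
  Y(C1) = 0.000+0.01385j S between n3,n2
  V1: constraint V(n3)−V(n0) = 2.26
  V2: constraint V(n3)−V(n1) = 3.64
  I1: injects 0.013 A into n3 (from n0)
Assemble and solve the 5×5 MNA system:
  V(n1)=-1.380+0.000j  V(n2)=2.259+0.06069j  V(n3)=2.260+0.000j
  i(V1)=-3.055+0.000j  i(V2)=-0.0008404-1.402e-05j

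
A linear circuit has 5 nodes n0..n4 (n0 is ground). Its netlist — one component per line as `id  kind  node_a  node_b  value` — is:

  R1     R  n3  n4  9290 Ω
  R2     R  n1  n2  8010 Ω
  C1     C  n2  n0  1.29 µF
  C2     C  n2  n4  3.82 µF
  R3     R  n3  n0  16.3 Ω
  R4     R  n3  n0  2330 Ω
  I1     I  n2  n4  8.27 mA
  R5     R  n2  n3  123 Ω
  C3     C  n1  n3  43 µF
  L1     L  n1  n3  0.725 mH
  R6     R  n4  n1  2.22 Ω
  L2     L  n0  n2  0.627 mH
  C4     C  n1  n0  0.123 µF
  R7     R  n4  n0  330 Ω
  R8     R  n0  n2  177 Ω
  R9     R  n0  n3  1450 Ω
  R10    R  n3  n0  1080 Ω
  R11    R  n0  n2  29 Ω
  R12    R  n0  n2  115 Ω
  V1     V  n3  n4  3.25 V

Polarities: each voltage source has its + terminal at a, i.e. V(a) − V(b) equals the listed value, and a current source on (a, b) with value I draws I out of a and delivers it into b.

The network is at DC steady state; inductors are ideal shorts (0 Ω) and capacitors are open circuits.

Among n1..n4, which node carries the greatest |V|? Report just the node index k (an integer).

4

Element admittances at DC:
  Y(R1) = 0.0001076 S between n3,n4
  Y(R2) = 0.0001248 S between n1,n2
  Y(C1) = 0.000 S between n2,n0
  Y(C2) = 0.000 S between n2,n4
  Y(R3) = 0.06135 S between n3,n0
  Y(R4) = 0.0004292 S between n3,n0
  I1: injects 0.00827 A into n4 (from n2)
  Y(R5) = 0.008130 S between n2,n3
  Y(C3) = 0.000 S between n1,n3
  L1: short n1↔n3 (DC inductor)
  Y(R6) = 0.4505 S between n4,n1
  L2: short n0↔n2 (DC inductor)
  Y(C4) = 0.000 S between n1,n0
  Y(R7) = 0.003030 S between n4,n0
  Y(R8) = 0.005650 S between n0,n2
  Y(R9) = 0.0006897 S between n0,n3
  Y(R10) = 0.0009259 S between n3,n0
  Y(R11) = 0.03448 S between n0,n2
  Y(R12) = 0.008696 S between n0,n2
  V1: constraint V(n3)−V(n4) = 3.25
Assemble and solve the 7×7 MNA system:
  V(n1)=0.2426  V(n2)=0.000  V(n3)=0.2426  V(n4)=-3.007
  i(L1)=-1.464  i(L2)=0.006267  i(V1)=-1.482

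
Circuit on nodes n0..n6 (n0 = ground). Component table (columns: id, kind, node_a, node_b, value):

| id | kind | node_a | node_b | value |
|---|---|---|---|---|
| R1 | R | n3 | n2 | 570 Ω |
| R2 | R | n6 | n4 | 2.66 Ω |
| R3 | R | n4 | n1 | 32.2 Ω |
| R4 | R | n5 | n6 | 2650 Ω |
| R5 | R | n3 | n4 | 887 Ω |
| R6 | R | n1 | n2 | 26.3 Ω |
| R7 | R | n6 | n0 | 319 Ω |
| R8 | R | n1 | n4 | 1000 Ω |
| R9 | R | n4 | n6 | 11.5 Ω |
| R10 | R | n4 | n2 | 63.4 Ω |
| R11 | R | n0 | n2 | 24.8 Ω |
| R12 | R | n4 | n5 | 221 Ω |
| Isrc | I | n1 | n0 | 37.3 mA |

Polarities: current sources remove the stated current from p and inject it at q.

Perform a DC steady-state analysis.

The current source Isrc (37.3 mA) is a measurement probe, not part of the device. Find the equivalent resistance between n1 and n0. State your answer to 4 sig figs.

MNA unknowns: 6 node voltages V₁..V_6
R1: Y=0.001754 on G[3,2]
R2: Y=0.3759 on G[6,4]
R3: Y=0.03106 on G[4,1]
R4: Y=0.0003774 on G[5,6]
R5: Y=0.001127 on G[3,4]
R6: Y=0.03802 on G[1,2]
R7: Y=0.003135 on G[6,0]
R8: Y=0.001000 on G[1,4]
R9: Y=0.08696 on G[4,6]
R10: Y=0.01577 on G[4,2]
R11: Y=0.04032 on G[0,2]
R12: Y=0.004525 on G[4,5]
Isrc: z[1]−=0.0373, z[0]+=0.0373
solve → V1=-1.542, V2=-0.8307, V3=-0.9839, V4=-1.222, V5=-1.222, V6=-1.214

R_eq = 41.34 Ω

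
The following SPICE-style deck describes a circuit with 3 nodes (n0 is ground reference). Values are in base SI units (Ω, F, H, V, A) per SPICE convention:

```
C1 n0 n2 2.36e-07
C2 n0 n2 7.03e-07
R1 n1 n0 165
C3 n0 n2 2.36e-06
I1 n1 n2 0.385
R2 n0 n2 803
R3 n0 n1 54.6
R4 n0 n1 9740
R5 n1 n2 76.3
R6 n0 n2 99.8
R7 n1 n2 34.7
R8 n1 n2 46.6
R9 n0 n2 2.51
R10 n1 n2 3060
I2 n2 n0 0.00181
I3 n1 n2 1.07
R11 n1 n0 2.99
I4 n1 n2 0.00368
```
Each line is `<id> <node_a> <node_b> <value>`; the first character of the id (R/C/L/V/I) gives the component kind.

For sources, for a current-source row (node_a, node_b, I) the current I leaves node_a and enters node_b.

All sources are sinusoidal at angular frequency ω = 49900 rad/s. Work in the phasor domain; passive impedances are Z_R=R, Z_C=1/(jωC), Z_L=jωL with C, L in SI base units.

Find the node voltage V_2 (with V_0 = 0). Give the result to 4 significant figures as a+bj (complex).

2.369-0.8408j V

Apply KCL at each of the 2 non-ground nodes and solve the resulting linear system.
Node n1: branches {R1, I1, R3, R4, R5, R7, R8, R10, I3, R11, I4} → V_1 = -3.094-0.1267j
Node n2: branches {C1, C2, C3, I1, R2, R5, R6, R7, R8, R9, R10, I2, I3, I4} → V_2 = 2.369-0.8408j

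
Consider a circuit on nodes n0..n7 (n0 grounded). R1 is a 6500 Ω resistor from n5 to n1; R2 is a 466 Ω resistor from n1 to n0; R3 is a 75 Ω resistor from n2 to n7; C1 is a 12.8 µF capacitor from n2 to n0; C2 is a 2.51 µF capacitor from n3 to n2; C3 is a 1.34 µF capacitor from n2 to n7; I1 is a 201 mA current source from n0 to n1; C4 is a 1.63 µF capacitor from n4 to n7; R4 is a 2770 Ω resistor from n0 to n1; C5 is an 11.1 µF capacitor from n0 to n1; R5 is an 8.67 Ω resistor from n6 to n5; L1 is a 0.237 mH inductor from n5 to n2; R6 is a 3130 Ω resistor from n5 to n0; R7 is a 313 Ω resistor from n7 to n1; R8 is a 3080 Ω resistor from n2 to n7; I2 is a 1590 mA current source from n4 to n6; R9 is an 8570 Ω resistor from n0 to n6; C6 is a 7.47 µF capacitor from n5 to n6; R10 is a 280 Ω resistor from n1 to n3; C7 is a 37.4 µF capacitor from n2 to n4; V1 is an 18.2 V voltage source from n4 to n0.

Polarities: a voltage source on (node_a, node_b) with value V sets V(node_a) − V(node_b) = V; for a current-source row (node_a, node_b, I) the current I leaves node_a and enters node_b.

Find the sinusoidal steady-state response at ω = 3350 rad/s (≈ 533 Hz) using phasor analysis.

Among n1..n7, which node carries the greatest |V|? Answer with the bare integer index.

Apply KCL at each of the 7 non-ground nodes and solve the resulting linear system.
Node n1: branches {R1, R2, I1, R4, C5, R7, R10} → V_1 = 0.9885-7.303j
Node n2: branches {R3, C1, C2, C3, L1, R8, C7} → V_2 = 13.72-8.806j
Node n3: branches {C2, R10} → V_3 = 12.31-3.996j
Node n4: branches {C4, I2, C7, V1} → V_4 = 18.20+0.000j
Node n5: branches {R1, R5, L1, R6, C6} → V_5 = 13.72-7.552j
Node n6: branches {R5, I2, R9, C6} → V_6 = 26.86-10.39j
Node n7: branches {R3, C3, C4, R7, R8} → V_7 = 10.57-5.213j
Source currents: i(V1)=-0.4582-0.6031j

6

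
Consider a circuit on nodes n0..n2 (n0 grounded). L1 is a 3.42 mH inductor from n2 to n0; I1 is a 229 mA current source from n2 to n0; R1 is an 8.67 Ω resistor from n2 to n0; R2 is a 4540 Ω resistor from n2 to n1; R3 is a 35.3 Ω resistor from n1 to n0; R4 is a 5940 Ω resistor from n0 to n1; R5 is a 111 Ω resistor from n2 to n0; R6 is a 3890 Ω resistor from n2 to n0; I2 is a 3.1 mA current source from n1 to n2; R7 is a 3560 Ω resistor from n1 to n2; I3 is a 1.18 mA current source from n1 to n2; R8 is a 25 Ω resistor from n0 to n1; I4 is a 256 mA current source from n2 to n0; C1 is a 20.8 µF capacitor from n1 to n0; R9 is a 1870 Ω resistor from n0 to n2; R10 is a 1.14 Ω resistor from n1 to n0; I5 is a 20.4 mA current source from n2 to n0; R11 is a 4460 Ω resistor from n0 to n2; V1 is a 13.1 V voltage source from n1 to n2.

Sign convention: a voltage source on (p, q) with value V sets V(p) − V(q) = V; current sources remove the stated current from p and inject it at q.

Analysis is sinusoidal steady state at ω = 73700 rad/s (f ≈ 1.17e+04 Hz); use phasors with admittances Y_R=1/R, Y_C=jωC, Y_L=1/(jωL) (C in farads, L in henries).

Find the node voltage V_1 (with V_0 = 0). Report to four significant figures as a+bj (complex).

0.3266-0.5148j V

MNA unknowns: 2 node voltages V₁..V_2 plus 1 source current (V1)
L1: Y=0.000-0.003967j on G[2,0]
I1: z[2]−=0.229, z[0]+=0.229
R1: Y=0.1153+0.000j on G[2,0]
R2: Y=0.0002203+0.000j on G[2,1]
R3: Y=0.02833+0.000j on G[1,0]
R4: Y=0.0001684+0.000j on G[0,1]
R5: Y=0.009009+0.000j on G[2,0]
R6: Y=0.0002571+0.000j on G[2,0]
I2: z[1]−=0.0031, z[2]+=0.0031
R7: Y=0.0002809+0.000j on G[1,2]
I3: z[1]−=0.00118, z[2]+=0.00118
R8: Y=0.04000+0.000j on G[0,1]
I4: z[2]−=0.256, z[0]+=0.256
C1: Y=0.000+1.533j on G[1,0]
R9: Y=0.0005348+0.000j on G[0,2]
R10: Y=0.8772+0.000j on G[1,0]
I5: z[2]−=0.0204, z[0]+=0.0204
R11: Y=0.0002242+0.000j on G[0,2]
V1: row V1−V2=13.1, i_V1 at 1,2
solve → V1=0.3266-0.5148j, V2=-12.77-0.5148j
aux → i_V1=-1.109-0.01386j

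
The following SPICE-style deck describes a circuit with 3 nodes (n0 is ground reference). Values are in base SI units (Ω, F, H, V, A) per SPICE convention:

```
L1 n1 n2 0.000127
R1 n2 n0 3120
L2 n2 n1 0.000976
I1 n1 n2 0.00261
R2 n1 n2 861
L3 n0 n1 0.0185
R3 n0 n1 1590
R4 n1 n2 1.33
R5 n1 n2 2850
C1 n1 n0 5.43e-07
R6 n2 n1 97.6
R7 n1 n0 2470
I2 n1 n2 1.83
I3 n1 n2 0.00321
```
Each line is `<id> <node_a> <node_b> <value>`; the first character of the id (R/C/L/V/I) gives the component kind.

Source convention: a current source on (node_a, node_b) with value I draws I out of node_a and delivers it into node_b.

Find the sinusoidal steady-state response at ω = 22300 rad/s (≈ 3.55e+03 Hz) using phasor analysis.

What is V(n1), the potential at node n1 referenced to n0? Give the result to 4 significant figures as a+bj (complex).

-0.04058+0.05681j V

MNA unknowns: 2 node voltages V₁..V_2
L1: Y=0.000-0.3531j on G[1,2]
R1: Y=0.0003205+0.000j on G[2,0]
L2: Y=0.000-0.04595j on G[2,1]
I1: z[1]−=0.00261, z[2]+=0.00261
R2: Y=0.001161+0.000j on G[1,2]
L3: Y=0.000-0.002424j on G[0,1]
R3: Y=0.0006289+0.000j on G[0,1]
R4: Y=0.7519+0.000j on G[1,2]
R5: Y=0.0003509+0.000j on G[1,2]
C1: Y=0.000+0.01211j on G[1,0]
R6: Y=0.01025+0.000j on G[2,1]
R7: Y=0.0004049+0.000j on G[1,0]
I2: z[1]−=1.83, z[2]+=1.83
I3: z[1]−=0.00321, z[2]+=0.00321
solve → V1=-0.04058+0.05681j, V2=1.847+1.043j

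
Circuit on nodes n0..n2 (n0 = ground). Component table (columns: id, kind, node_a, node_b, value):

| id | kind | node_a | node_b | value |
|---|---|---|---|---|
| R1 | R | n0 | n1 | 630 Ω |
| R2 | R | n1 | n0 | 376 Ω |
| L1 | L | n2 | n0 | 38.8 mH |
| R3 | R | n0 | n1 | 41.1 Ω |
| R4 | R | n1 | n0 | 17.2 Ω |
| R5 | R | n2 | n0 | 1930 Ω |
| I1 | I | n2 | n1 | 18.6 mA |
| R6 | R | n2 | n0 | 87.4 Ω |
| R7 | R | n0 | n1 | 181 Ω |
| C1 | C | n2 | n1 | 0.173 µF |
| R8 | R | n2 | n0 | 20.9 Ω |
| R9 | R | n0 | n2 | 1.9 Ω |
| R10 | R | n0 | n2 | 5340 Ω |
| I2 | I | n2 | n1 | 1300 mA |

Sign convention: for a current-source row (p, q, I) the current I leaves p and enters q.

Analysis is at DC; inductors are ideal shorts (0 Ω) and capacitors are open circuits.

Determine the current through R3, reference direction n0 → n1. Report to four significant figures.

-0.3478 A

Element admittances at DC:
  Y(R1) = 0.001587 S between n0,n1
  Y(R2) = 0.002660 S between n1,n0
  L1: short n2↔n0 (DC inductor)
  Y(R3) = 0.02433 S between n0,n1
  Y(R4) = 0.05814 S between n1,n0
  Y(R5) = 0.0005181 S between n2,n0
  I1: injects 0.0186 A into n1 (from n2)
  Y(R6) = 0.01144 S between n2,n0
  Y(R7) = 0.005525 S between n0,n1
  Y(C1) = 0.000 S between n2,n1
  Y(R8) = 0.04785 S between n2,n0
  Y(R9) = 0.5263 S between n0,n2
  Y(R10) = 0.0001873 S between n0,n2
  I2: injects 1.3 A into n1 (from n2)
Assemble and solve the 3×3 MNA system:
  V(n1)=14.29  V(n2)=0.000
  i(L1)=-1.319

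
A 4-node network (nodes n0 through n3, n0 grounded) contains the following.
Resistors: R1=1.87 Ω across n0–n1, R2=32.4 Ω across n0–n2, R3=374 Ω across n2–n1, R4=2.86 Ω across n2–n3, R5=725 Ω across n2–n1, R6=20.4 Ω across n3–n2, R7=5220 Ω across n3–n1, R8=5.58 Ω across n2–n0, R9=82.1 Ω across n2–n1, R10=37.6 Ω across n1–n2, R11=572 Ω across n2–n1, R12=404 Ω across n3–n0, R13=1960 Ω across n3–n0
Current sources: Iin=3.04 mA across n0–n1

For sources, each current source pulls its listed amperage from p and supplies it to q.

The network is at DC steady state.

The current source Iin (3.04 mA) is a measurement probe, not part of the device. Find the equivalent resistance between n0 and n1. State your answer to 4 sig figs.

Element admittances at DC:
  Y(R1) = 0.5348 S between n0,n1
  Y(R2) = 0.03086 S between n0,n2
  Y(R3) = 0.002674 S between n2,n1
  Y(R4) = 0.3497 S between n2,n3
  Y(R5) = 0.001379 S between n2,n1
  Y(R6) = 0.04902 S between n3,n2
  Y(R7) = 0.0001916 S between n3,n1
  Y(R8) = 0.1792 S between n2,n0
  Y(R9) = 0.01218 S between n2,n1
  Y(R10) = 0.02660 S between n1,n2
  Y(R11) = 0.001748 S between n2,n1
  Y(R12) = 0.002475 S between n3,n0
  Y(R13) = 0.0005102 S between n3,n0
  Iin: injects 0.00304 A into n1 (from n0)
Assemble and solve the 3×3 MNA system:
  V(n1)=0.005317  V(n2)=0.0009233  V(n3)=0.0009185

R_eq = 1.749 Ω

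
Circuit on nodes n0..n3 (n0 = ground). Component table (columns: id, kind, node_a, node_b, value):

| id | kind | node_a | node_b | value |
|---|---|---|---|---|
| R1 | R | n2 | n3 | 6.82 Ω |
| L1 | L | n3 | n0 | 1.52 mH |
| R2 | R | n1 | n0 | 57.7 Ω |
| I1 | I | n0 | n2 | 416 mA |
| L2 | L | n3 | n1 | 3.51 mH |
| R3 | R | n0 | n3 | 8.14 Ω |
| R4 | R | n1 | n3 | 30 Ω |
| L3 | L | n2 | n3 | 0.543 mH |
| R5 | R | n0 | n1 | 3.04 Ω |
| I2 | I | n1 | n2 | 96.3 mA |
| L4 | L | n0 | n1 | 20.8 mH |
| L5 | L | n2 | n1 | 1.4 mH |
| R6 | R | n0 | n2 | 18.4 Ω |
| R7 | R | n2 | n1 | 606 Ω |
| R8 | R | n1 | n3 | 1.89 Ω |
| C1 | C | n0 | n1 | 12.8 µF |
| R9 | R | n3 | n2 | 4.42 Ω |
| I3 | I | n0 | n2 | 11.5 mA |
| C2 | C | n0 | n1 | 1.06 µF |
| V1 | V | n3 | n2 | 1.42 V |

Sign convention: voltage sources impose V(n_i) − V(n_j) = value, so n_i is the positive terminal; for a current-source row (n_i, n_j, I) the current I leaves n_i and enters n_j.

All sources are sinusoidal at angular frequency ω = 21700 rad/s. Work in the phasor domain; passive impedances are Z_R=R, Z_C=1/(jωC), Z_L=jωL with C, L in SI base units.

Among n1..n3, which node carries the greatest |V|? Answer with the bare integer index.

3

Element admittances at ω=21700 rad/s:
  Y(R1) = 0.1466+0.000j S between n2,n3
  Y(L1) = 0.000-0.03032j S between n3,n0
  Y(R2) = 0.01733+0.000j S between n1,n0
  I1: injects 0.416 A into n2 (from n0)
  Y(L2) = 0.000-0.01313j S between n3,n1
  Y(R3) = 0.1229+0.000j S between n0,n3
  Y(R4) = 0.03333+0.000j S between n1,n3
  Y(L3) = 0.000-0.08487j S between n2,n3
  Y(R5) = 0.3289+0.000j S between n0,n1
  I2: injects 0.0963 A into n2 (from n1)
  Y(L4) = 0.000-0.002216j S between n0,n1
  Y(L5) = 0.000-0.03292j S between n2,n1
  Y(R6) = 0.05435+0.000j S between n0,n2
  Y(R7) = 0.001650+0.000j S between n2,n1
  Y(R8) = 0.5291+0.000j S between n1,n3
  Y(C1) = 0.000+0.2778j S between n0,n1
  Y(R9) = 0.2262+0.000j S between n3,n2
  I3: injects 0.0115 A into n2 (from n0)
  Y(C2) = 0.000+0.02300j S between n0,n1
  V1: constraint V(n3)−V(n2) = 1.42
Assemble and solve the 4×4 MNA system:
  V(n1)=0.5797-0.2917j  V(n2)=-0.1634-0.1916j  V(n3)=1.257-0.1916j
  i(V1)=-1.060+0.1347j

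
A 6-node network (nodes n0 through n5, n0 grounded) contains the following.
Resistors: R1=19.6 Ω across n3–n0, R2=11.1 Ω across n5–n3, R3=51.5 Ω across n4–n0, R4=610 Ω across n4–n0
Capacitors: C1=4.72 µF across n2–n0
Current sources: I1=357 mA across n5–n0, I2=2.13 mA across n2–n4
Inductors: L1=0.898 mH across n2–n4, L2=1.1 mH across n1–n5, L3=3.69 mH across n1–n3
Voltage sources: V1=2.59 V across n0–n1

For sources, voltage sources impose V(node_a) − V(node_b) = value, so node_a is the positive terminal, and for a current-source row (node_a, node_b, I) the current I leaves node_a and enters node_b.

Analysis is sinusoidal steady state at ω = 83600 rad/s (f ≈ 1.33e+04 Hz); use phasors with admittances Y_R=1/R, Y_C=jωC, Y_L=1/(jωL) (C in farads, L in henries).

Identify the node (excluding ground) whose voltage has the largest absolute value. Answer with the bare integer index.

5

MNA unknowns: 5 node voltages V₁..V_5 plus 1 source current (V1)
R1: Y=0.05102+0.000j on G[3,0]
C1: Y=0.000+0.3946j on G[2,0]
I1: z[5]−=0.357, z[0]+=0.357
R2: Y=0.09009+0.000j on G[5,3]
I2: z[2]−=0.00213, z[4]+=0.00213
L1: Y=0.000-0.01332j on G[2,4]
L2: Y=0.000-0.01087j on G[1,5]
R3: Y=0.01942+0.000j on G[4,0]
L3: Y=0.000-0.003242j on G[1,3]
R4: Y=0.001639+0.000j on G[4,0]
V1: row V0−V1=2.59, i_V1 at 0,1
solve → V1=-2.590+0.000j, V2=-0.002560+0.003910j, V3=-6.309-1.804j, V4=0.07328+0.04798j, V5=-9.947-2.692j
aux → i_V1=0.03512-0.09205j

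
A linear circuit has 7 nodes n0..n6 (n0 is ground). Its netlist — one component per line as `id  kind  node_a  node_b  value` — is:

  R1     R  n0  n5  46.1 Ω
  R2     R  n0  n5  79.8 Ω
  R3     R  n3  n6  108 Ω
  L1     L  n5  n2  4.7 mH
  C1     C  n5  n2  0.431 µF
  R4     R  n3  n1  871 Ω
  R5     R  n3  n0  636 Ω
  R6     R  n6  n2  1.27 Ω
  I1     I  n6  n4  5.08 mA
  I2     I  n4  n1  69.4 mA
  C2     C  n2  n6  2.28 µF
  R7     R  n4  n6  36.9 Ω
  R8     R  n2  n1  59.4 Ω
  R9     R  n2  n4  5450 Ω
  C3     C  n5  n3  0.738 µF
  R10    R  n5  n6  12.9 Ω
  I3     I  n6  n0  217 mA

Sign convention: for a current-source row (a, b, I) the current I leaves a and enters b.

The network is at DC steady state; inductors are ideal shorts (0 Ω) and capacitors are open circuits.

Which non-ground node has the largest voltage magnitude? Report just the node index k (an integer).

Apply KCL at each of the 6 non-ground nodes and solve the resulting linear system.
Node n1: branches {R4, I2, R8} → V_1 = -2.184
Node n2: branches {L1, C1, R6, C2, R8, R9} → V_2 = -6.103
Node n3: branches {R3, R4, R5, C3} → V_3 = -5.172
Node n4: branches {I1, I2, R7, R9} → V_4 = -8.776
Node n5: branches {R1, R2, L1, C1, C3, R10} → V_5 = -6.103
Node n6: branches {R3, R6, I1, C2, R7, R10, I3} → V_6 = -6.420
Source currents: i(L1)=0.1843

4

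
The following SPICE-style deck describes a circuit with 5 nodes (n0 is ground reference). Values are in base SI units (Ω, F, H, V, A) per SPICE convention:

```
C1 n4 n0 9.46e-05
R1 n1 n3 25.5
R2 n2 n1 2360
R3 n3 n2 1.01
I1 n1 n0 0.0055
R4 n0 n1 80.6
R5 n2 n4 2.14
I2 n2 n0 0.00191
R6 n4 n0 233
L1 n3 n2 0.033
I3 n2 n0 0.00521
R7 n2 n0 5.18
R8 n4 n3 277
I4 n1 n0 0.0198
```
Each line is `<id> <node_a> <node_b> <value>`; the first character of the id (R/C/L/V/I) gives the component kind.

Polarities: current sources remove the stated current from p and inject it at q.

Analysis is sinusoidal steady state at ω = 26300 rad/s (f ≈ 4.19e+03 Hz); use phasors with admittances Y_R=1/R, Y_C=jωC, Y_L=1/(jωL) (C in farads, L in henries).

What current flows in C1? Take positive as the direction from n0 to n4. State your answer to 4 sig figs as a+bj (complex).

0.01829+0.001072j A

Apply KCL at each of the 4 non-ground nodes and solve the resulting linear system.
Node n1: branches {R1, R2, I1, R4, I4} → V_1 = -0.5298+0.003870j
Node n2: branches {R2, R3, R5, I2, L1, I3, R7} → V_2 = -0.03913+0.005142j
Node n3: branches {R1, R3, L1, R8} → V_3 = -0.05763+0.005081j
Node n4: branches {C1, R5, R6, R8} → V_4 = -0.0004309+0.007351j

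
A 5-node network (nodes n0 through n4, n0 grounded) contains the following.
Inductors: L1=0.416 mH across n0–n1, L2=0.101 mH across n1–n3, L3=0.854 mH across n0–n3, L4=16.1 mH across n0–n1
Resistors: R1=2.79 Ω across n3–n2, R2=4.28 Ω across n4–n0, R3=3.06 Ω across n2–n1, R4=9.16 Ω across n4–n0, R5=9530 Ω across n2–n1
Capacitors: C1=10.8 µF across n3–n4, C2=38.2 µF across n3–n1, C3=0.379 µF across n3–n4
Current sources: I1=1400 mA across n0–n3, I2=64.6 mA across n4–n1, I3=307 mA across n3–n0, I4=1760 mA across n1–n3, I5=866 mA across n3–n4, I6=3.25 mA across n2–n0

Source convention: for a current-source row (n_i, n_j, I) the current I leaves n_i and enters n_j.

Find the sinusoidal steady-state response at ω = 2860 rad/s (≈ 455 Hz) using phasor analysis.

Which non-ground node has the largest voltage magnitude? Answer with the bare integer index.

4

Element admittances at ω=2860 rad/s:
  Y(L1) = 0.000-0.8405j S between n0,n1
  Y(R1) = 0.3584+0.000j S between n3,n2
  Y(C1) = 0.000+0.03089j S between n3,n4
  I1: injects 1.4 A into n3 (from n0)
  Y(R2) = 0.2336+0.000j S between n4,n0
  Y(R3) = 0.3268+0.000j S between n2,n1
  Y(C2) = 0.000+0.1093j S between n3,n1
  Y(L2) = 0.000-3.462j S between n1,n3
  Y(L3) = 0.000-0.4094j S between n0,n3
  I2: injects 0.0646 A into n1 (from n4)
  I3: injects 0.307 A into n0 (from n3)
  Y(R4) = 0.1092+0.000j S between n4,n0
  Y(L4) = 0.000-0.02172j S between n0,n1
  I4: injects 1.76 A into n3 (from n1)
  Y(R5) = 0.0001049+0.000j S between n2,n1
  I5: injects 0.866 A into n4 (from n3)
  Y(C3) = 0.000+0.001084j S between n3,n4
  I6: injects 0.00325 A into n0 (from n2)
Assemble and solve the 4×4 MNA system:
  V(n1)=-0.06165+0.07810j  V(n2)=-0.06067+0.3530j  V(n3)=-0.05070+0.6038j  V(n4)=2.261-0.2156j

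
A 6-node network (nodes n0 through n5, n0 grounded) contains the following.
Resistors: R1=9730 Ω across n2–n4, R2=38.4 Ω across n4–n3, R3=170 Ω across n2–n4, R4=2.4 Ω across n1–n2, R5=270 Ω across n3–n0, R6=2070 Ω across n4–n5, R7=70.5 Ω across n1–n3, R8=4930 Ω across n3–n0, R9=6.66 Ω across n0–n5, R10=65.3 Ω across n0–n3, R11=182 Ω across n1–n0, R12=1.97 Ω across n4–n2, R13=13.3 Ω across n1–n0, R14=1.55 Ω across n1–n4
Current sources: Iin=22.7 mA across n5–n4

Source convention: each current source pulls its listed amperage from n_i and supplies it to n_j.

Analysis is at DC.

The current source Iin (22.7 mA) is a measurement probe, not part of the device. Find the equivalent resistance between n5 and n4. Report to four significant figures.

Apply KCL at each of the 5 non-ground nodes and solve the resulting linear system.
Node n1: branches {R4, R7, R11, R13, R14} → V_1 = 0.2381
Node n2: branches {R1, R3, R4, R12} → V_2 = 0.2508
Node n3: branches {R2, R5, R7, R8, R10} → V_3 = 0.1712
Node n4: branches {R1, R2, R3, R6, R12, R14, Iin} → V_4 = 0.2611
Node n5: branches {R6, R9, Iin} → V_5 = -0.1499

R_eq = 18.11 Ω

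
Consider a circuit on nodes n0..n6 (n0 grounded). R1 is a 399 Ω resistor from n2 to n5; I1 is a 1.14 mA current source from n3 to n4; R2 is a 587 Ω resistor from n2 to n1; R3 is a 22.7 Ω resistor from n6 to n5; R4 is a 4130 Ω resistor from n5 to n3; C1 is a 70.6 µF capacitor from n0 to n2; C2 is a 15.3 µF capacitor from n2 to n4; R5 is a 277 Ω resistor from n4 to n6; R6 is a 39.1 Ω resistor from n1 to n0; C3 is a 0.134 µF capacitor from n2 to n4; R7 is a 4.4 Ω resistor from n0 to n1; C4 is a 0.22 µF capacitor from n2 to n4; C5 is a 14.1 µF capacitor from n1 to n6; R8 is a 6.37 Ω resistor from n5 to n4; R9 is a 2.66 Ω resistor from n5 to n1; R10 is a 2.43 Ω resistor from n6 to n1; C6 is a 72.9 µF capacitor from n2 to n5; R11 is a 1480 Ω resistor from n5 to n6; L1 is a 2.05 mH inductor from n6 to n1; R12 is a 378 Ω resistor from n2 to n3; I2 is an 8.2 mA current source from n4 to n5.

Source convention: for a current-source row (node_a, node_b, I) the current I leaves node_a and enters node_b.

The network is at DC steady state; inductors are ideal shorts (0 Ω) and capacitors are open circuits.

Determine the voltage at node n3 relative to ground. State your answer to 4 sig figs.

-0.6098 V

MNA unknowns: 6 node voltages V₁..V_6 plus 1 source current (L1)
R1: Y=0.002506 on G[2,5]
I1: z[3]−=0.00114, z[4]+=0.00114
R2: Y=0.001704 on G[2,1]
R3: Y=0.04405 on G[6,5]
R4: Y=0.0002421 on G[5,3]
C1: Y=0.000 on G[0,2]
C2: Y=0.000 on G[2,4]
R5: Y=0.003610 on G[4,6]
R6: Y=0.02558 on G[1,0]
C3: Y=0.000 on G[2,4]
R7: Y=0.2273 on G[0,1]
C4: Y=0.000 on G[2,4]
C5: Y=0.000 on G[1,6]
R8: Y=0.1570 on G[5,4]
R9: Y=0.3759 on G[5,1]
R10: Y=0.4115 on G[6,1]
C6: Y=0.000 on G[2,5]
R11: Y=0.0006757 on G[5,6]
L1: row V6−V1=0, i_L1 at 6,1
R12: Y=0.002646 on G[2,3]
I2: z[4]−=0.0082, z[5]+=0.0082
solve → V1=0.000, V2=-0.2349, V3=-0.6098, V4=-0.04267, V5=0.001317, V6=0.000
aux → i_L1=-9.513e-05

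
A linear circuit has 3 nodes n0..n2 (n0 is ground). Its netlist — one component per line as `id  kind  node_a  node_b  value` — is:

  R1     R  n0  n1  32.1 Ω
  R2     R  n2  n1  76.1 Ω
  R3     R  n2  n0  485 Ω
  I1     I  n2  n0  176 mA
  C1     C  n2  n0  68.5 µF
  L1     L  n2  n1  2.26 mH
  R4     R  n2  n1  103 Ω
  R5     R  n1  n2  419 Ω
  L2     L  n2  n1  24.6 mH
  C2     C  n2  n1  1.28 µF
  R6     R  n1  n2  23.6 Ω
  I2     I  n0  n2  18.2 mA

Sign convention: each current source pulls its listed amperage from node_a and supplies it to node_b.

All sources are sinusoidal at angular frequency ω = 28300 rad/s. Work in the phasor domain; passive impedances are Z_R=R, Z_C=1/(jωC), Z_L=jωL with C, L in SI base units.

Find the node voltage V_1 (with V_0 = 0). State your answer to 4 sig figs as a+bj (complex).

Apply KCL at each of the 2 non-ground nodes and solve the resulting linear system.
Node n1: branches {R1, R2, L1, R4, R5, L2, C2, R6} → V_1 = -0.005486+0.05653j
Node n2: branches {R2, R3, I1, C1, L1, R4, R5, L2, C2, R6, I2} → V_2 = -0.0009950+0.08131j

-0.005486+0.05653j V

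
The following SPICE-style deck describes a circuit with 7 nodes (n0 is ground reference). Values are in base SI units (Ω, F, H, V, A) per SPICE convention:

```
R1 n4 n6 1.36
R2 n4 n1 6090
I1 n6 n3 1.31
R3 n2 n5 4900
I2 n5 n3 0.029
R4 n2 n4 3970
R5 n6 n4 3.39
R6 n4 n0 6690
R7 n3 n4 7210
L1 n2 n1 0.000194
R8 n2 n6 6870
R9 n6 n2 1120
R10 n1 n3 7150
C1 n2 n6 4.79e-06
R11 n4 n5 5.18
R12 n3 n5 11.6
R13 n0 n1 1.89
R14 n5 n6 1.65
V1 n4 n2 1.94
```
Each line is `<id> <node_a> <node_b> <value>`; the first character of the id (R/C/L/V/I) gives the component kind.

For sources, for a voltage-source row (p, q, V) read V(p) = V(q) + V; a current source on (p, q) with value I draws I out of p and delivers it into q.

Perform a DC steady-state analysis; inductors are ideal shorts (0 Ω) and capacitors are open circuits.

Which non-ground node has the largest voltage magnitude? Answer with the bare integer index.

3

MNA unknowns: 6 node voltages V₁..V_6 plus 2 source currents (L1, V1)
R1: Y=0.7353 on G[4,6]
R2: Y=0.0001642 on G[4,1]
I1: z[6]−=1.31, z[3]+=1.31
R3: Y=0.0002041 on G[2,5]
I2: z[5]−=0.029, z[3]+=0.029
R4: Y=0.0002519 on G[2,4]
R5: Y=0.2950 on G[6,4]
R6: Y=0.0001495 on G[4,0]
R7: Y=0.0001387 on G[3,4]
L1: row V2−V1=0, i_L1 at 2,1
R8: Y=0.0001456 on G[2,6]
R9: Y=0.0008929 on G[6,2]
R10: Y=0.0001399 on G[1,3]
C1: Y=0.000 on G[2,6]
R11: Y=0.1931 on G[4,5]
R12: Y=0.08621 on G[3,5]
R13: Y=0.5291 on G[0,1]
R14: Y=0.6061 on G[5,6]
V1: row V4−V2=1.94, i_V1 at 4,2
solve → V1=-0.0005479, V2=-0.0005479, V3=18.84, V4=1.939, V5=3.364, V6=1.665
aux → i_L1=-0.003243, i_V1=-0.006148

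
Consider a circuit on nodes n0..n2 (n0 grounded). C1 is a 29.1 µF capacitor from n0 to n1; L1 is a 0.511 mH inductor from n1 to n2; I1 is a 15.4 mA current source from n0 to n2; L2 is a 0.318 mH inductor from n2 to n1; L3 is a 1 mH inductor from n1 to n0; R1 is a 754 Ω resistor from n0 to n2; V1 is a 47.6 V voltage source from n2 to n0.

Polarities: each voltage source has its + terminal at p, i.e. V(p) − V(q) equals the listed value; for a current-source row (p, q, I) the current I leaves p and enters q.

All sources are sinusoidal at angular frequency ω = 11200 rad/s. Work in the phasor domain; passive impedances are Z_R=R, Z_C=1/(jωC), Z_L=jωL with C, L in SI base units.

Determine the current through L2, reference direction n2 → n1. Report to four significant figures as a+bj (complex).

Element admittances at ω=11200 rad/s:
  Y(C1) = 0.000+0.3259j S between n0,n1
  Y(L1) = 0.000-0.1747j S between n1,n2
  I1: injects 0.0154 A into n2 (from n0)
  Y(L2) = 0.000-0.2808j S between n2,n1
  Y(L3) = 0.000-0.08929j S between n1,n0
  Y(R1) = 0.001326+0.000j S between n0,n2
  V1: constraint V(n2)−V(n0) = 47.6
Assemble and solve the 3×3 MNA system:
  V(n1)=99.06+0.000j  V(n2)=47.60+0.000j
  i(V1)=-0.04773-23.44j

0.000+14.45j A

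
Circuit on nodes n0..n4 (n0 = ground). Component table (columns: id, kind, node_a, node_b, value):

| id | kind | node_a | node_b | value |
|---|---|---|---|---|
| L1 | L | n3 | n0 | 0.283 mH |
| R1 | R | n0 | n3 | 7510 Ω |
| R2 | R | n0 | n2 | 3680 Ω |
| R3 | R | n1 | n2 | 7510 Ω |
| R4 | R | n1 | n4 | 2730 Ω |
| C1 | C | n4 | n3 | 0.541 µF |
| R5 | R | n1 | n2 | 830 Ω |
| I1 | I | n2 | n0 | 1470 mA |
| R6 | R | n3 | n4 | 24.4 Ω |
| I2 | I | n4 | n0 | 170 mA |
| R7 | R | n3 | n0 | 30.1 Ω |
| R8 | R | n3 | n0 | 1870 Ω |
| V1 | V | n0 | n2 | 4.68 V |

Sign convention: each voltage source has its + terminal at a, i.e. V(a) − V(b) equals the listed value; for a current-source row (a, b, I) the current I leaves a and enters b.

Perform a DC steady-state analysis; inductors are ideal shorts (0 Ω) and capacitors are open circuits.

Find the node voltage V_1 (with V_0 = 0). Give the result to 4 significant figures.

-4.566 V

Element admittances at DC:
  L1: short n3↔n0 (DC inductor)
  Y(R1) = 0.0001332 S between n0,n3
  Y(R2) = 0.0002717 S between n0,n2
  Y(R3) = 0.0001332 S between n1,n2
  Y(R4) = 0.0003663 S between n1,n4
  Y(C1) = 0.000 S between n4,n3
  Y(R5) = 0.001205 S between n1,n2
  I1: injects 1.47 A into n0 (from n2)
  Y(R6) = 0.04098 S between n3,n4
  I2: injects 0.17 A into n0 (from n4)
  Y(R7) = 0.03322 S between n3,n0
  Y(R8) = 0.0005348 S between n3,n0
  V1: constraint V(n0)−V(n2) = 4.68
Assemble and solve the 6×6 MNA system:
  V(n1)=-4.566  V(n2)=-4.680  V(n3)=0.000  V(n4)=-4.152
  i(L1)=-0.1702  i(V1)=1.469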